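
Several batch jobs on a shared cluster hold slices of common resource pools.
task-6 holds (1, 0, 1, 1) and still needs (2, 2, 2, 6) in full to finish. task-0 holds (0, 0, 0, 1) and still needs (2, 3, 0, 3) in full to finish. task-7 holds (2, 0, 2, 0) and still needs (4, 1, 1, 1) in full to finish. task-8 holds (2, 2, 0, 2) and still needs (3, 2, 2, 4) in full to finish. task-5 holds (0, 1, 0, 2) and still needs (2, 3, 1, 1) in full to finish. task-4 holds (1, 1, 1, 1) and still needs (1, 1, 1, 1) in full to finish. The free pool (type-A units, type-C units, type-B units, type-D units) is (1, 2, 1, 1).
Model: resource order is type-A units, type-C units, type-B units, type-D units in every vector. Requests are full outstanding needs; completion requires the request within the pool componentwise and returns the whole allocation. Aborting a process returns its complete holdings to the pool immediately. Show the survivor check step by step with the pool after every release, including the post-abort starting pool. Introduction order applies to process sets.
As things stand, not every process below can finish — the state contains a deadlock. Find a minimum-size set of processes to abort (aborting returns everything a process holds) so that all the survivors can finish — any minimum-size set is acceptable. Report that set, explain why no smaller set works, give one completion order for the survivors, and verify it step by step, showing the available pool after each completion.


Minimum abort set: task-6.
Key observation: task-8 could never have finished before the abort; with (1, 0, 1, 1) returned by task-6, it fits at step 3.
No smaller set exists: with zero aborts the deadlock remains.
Survivors finish in the order: task-4, task-5, task-8, task-0, task-7. Step-by-step check (pool after the aborts first):
  pool = (2, 2, 2, 2)
  task-4 needs (1, 1, 1, 1) <= (2, 2, 2, 2) -> finishes; pool += (1, 1, 1, 1) = (3, 3, 3, 3)
  task-5 needs (2, 3, 1, 1) <= (3, 3, 3, 3) -> finishes; pool += (0, 1, 0, 2) = (3, 4, 3, 5)
  task-8 needs (3, 2, 2, 4) <= (3, 4, 3, 5) -> finishes; pool += (2, 2, 0, 2) = (5, 6, 3, 7)
  task-0 needs (2, 3, 0, 3) <= (5, 6, 3, 7) -> finishes; pool += (0, 0, 0, 1) = (5, 6, 3, 8)
  task-7 needs (4, 1, 1, 1) <= (5, 6, 3, 8) -> finishes; pool += (2, 0, 2, 0) = (7, 6, 5, 8)


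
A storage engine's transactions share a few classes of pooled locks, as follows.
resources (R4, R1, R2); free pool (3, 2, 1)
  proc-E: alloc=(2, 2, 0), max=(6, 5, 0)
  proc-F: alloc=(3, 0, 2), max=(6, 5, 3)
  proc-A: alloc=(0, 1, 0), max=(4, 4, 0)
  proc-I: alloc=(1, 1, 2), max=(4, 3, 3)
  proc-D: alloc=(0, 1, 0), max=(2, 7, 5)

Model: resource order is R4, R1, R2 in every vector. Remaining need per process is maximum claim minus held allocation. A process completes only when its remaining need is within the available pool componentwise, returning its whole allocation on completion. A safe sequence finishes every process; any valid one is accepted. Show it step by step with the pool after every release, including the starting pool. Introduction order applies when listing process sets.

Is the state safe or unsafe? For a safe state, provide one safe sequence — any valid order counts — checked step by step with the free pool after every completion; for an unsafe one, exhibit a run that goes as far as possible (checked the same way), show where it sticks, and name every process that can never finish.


SAFE — a valid safe sequence is proc-I, proc-A, proc-E, proc-F, proc-D.
Key observation: proc-I marks the first exact bind of the order: its need (3, 2, 1) fits the free (3, 2, 1) with zero slack on a requested resource.
Check, step by step:
  pool = (3, 2, 1)
  run proc-I (needs (3, 2, 1), free (3, 2, 1)); after release of (1, 1, 2) the pool is (4, 3, 3)
  run proc-A (needs (4, 3, 0), free (4, 3, 3)); after release of (0, 1, 0) the pool is (4, 4, 3)
  run proc-E (needs (4, 3, 0), free (4, 4, 3)); after release of (2, 2, 0) the pool is (6, 6, 3)
  run proc-F (needs (3, 5, 1), free (6, 6, 3)); after release of (3, 0, 2) the pool is (9, 6, 5)
  run proc-D (needs (2, 6, 5), free (9, 6, 5)); after release of (0, 1, 0) the pool is (9, 7, 5)


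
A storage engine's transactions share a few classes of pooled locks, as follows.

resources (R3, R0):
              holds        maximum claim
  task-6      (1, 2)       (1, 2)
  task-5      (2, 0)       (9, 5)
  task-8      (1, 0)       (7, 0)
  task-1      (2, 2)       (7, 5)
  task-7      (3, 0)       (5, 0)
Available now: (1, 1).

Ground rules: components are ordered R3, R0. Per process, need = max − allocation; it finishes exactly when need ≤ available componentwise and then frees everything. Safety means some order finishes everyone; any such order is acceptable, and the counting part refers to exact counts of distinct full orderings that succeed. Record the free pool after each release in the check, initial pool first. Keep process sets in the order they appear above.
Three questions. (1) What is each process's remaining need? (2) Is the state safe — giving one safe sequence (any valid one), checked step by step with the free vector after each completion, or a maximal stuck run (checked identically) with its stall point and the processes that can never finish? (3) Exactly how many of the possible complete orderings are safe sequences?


(1) Need matrix, components ordered R3, R0:
  task-6: (0, 0)
  task-5: (7, 5)
  task-8: (6, 0)
  task-1: (5, 3)
  task-7: (2, 0)
(2) SAFE, for example via the order task-6, task-7, task-1, task-5, task-8.
Key observation: task-7 marks the first exact bind of the order: its need (2, 0) fits the free (2, 3) with zero slack on a requested resource.
Check, step by step:
  pool = (1, 1)
  run task-6 (needs (0, 0), free (1, 1)); after release of (1, 2) the pool is (2, 3)
  run task-7 (needs (2, 0), free (2, 3)); after release of (3, 0) the pool is (5, 3)
  run task-1 (needs (5, 3), free (5, 3)); after release of (2, 2) the pool is (7, 5)
  run task-5 (needs (7, 5), free (7, 5)); after release of (2, 0) the pool is (9, 5)
  run task-8 (needs (6, 0), free (9, 5)); after release of (1, 0) the pool is (10, 5)
(3) Exactly 2 of the possible complete orderings are safe sequences.


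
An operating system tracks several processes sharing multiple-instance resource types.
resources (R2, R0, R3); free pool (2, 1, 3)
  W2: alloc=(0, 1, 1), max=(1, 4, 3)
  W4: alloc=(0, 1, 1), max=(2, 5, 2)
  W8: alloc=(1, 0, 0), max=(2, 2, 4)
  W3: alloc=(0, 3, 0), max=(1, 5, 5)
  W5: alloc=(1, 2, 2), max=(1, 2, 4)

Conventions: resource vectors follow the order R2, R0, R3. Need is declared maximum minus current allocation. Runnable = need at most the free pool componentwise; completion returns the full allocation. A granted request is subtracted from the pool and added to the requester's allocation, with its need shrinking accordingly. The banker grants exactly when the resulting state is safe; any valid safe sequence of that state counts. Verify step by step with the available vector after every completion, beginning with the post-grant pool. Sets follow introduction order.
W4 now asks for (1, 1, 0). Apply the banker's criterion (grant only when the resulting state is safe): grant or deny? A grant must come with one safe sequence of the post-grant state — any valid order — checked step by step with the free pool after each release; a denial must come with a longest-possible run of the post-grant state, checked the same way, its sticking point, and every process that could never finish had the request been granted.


GRANT: granting preserves safety; a valid post-grant sequence is W5, W8, W3, W2, W4.
Key observation: post-grant, (1, 0, 3) remains, and an order beginning with W5 completes everyone.
Check on the post-grant state, step by step:
  pool = (1, 0, 3)
  run W5 (needs (0, 0, 2), free (1, 0, 3)); after release of (1, 2, 2) the pool is (2, 2, 5)
  run W8 (needs (1, 2, 4), free (2, 2, 5)); after release of (1, 0, 0) the pool is (3, 2, 5)
  run W3 (needs (1, 2, 5), free (3, 2, 5)); after release of (0, 3, 0) the pool is (3, 5, 5)
  run W2 (needs (1, 3, 2), free (3, 5, 5)); after release of (0, 1, 1) the pool is (3, 6, 6)
  run W4 (needs (1, 3, 1), free (3, 6, 6)); after release of (1, 2, 1) the pool is (4, 8, 7)


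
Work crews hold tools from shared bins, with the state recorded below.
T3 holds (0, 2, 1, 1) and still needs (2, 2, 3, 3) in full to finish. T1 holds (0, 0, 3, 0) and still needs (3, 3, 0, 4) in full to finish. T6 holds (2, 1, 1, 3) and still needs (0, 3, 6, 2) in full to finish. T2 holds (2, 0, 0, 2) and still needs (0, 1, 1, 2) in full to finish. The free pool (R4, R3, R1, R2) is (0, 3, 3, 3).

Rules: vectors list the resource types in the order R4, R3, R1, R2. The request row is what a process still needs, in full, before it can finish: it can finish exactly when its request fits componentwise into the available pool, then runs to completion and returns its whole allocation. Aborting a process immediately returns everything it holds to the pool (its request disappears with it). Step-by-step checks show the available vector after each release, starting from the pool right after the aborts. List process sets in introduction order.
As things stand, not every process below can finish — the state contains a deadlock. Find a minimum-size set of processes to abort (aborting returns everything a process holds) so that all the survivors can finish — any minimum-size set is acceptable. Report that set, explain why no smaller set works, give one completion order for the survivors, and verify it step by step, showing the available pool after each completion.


Minimum abort set: T1.
Key observation: the deadlocked T6 becomes finishable only because T1 released (0, 0, 3, 0); it completes at step 2 below.
No smaller set exists: with zero aborts the deadlock remains.
The survivors complete as T2, T6, T3. Walking it through (starting from the post-abort pool):
  pool = (0, 3, 6, 3)
  T2: need (0, 1, 1, 2) fits (0, 3, 6, 3); releases (2, 0, 0, 2), pool now (2, 3, 6, 5)
  T6: need (0, 3, 6, 2) fits (2, 3, 6, 5); releases (2, 1, 1, 3), pool now (4, 4, 7, 8)
  T3: need (2, 2, 3, 3) fits (4, 4, 7, 8); releases (0, 2, 1, 1), pool now (4, 6, 8, 9)


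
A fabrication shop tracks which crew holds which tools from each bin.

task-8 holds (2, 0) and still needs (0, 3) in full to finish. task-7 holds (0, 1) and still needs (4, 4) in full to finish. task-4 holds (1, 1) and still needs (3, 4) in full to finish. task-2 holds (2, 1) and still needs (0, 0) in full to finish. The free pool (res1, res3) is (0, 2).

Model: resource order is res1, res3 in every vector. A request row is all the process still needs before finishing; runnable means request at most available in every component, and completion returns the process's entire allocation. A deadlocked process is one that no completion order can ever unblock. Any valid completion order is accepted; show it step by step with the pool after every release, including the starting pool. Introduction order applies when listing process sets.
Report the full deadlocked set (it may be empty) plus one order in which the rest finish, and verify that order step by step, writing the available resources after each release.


Deadlocked: task-7 and task-4.
Key observation: the pool after task-2, task-8 is (4, 3); every surviving request exceeds it in res3, so progress ends there.
The rest can finish in the order task-2, task-8. Step-by-step check:
  pool = (0, 2)
  task-2: need (0, 0) fits (0, 2); releases (2, 1), pool now (2, 3)
  task-8: need (0, 3) fits (2, 3); releases (2, 0), pool now (4, 3)
None of the blocked processes ever fits:
  task-7 cannot run: need (4, 4) vs free (4, 3) (insufficient res3)
  task-4 cannot run: need (3, 4) vs free (4, 3) (insufficient res3)


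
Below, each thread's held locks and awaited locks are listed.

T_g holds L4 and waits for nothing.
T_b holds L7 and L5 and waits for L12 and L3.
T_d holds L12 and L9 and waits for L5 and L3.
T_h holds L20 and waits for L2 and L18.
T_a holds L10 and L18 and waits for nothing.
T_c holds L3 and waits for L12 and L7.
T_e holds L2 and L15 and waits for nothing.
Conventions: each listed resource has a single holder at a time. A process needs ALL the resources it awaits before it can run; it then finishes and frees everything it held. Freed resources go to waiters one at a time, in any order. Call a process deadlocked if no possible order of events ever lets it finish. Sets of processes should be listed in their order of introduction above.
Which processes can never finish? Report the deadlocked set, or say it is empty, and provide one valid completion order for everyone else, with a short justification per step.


Deadlocked set: T_b, T_d and T_c.
Key observation: nobody on the ring T_b -> T_d -> T_b can start until another member finishes, which never happens; T_c is caught in further circular waits.
The rest can finish in the order T_g, T_e, T_a, T_h.
Walking it through:
  T_g waits on nothing -> runs at once and releases L4
  T_e waits on nothing -> runs at once and releases L2 and L15
  T_a waits on nothing -> runs at once and releases L10 and L18
  T_h: everything it awaited (L2 and L18) is free; runs, freeing L20


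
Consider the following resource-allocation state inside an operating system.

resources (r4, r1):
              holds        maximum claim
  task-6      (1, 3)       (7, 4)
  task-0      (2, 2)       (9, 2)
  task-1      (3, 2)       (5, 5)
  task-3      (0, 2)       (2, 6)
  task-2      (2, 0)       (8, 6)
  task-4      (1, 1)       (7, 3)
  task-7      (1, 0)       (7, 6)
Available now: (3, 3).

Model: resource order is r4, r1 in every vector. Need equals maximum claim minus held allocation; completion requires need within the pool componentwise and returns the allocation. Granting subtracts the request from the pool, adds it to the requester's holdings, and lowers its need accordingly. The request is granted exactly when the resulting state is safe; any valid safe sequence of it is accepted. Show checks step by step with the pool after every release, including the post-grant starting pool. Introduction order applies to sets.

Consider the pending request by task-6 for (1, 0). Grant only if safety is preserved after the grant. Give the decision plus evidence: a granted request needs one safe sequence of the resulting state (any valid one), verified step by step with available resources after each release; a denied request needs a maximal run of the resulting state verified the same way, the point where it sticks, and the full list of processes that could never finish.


GRANT: granting preserves safety; a valid post-grant sequence is task-1, task-6, task-3, task-2, task-0, task-4, task-7.
Key observation: with (2, 3) left after the transfer, task-1 can run at once — the state stays safe.
Check on the post-grant state, step by step:
  pool = (2, 3)
  run task-1 (needs (2, 3), free (2, 3)); after release of (3, 2) the pool is (5, 5)
  run task-6 (needs (5, 1), free (5, 5)); after release of (2, 3) the pool is (7, 8)
  run task-3 (needs (2, 4), free (7, 8)); after release of (0, 2) the pool is (7, 10)
  run task-2 (needs (6, 6), free (7, 10)); after release of (2, 0) the pool is (9, 10)
  run task-0 (needs (7, 0), free (9, 10)); after release of (2, 2) the pool is (11, 12)
  run task-4 (needs (6, 2), free (11, 12)); after release of (1, 1) the pool is (12, 13)
  run task-7 (needs (6, 6), free (12, 13)); after release of (1, 0) the pool is (13, 13)


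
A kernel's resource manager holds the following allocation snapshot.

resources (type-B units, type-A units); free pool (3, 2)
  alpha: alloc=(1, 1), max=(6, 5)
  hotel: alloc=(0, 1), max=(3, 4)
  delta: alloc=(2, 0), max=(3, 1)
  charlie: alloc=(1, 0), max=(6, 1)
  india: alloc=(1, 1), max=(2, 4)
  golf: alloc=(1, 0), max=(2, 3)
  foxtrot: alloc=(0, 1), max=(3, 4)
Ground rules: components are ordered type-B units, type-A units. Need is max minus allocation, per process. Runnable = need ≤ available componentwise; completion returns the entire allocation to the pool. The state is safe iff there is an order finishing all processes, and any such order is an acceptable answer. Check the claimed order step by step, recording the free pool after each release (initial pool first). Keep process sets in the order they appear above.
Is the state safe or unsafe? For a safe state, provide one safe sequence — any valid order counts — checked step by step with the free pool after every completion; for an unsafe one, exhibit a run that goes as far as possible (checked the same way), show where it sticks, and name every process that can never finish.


UNSAFE.
Key observation: once delta, charlie finish, the pool peaks at (6, 2) — and every remaining process still needs more type-A units than that.
A maximal execution: delta, charlie — then nothing else fits. Walking it through:
  pool = (3, 2)
  run delta (needs (1, 1), free (3, 2)); after release of (2, 0) the pool is (5, 2)
  run charlie (needs (5, 1), free (5, 2)); after release of (1, 0) the pool is (6, 2)
  alpha cannot run: need (5, 4) vs free (6, 2) (insufficient type-A units)
  hotel cannot run: need (3, 3) vs free (6, 2) (insufficient type-A units)
  india cannot run: need (1, 3) vs free (6, 2) (insufficient type-A units)
  golf cannot run: need (1, 3) vs free (6, 2) (insufficient type-A units)
  foxtrot cannot run: need (3, 3) vs free (6, 2) (insufficient type-A units)
Processes that can never finish: alpha, hotel, india, golf and foxtrot.


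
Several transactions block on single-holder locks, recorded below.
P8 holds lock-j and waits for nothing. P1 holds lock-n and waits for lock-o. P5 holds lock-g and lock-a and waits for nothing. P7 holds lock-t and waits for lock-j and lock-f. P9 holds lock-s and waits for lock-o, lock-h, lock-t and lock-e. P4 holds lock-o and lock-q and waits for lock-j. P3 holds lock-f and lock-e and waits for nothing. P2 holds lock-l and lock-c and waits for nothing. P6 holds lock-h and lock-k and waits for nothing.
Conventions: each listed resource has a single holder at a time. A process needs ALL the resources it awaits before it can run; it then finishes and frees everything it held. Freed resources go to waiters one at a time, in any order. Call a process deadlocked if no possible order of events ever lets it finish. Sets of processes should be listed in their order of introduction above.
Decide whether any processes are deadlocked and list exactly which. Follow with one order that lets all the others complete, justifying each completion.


No process is deadlocked.
Key observation: the wait graph is acyclic; completion cascades from the unblocked processes through everyone else.
The rest can finish in the order P8, P6, P4, P1, P3, P5, P2, P7, P9.
Walking it through:
  P8 waits on nothing -> runs at once and releases lock-j
  P6 waits on nothing -> runs at once and releases lock-h and lock-k
  P4: everything it awaited (lock-j) is free; runs, freeing lock-o and lock-q
  P1: everything it awaited (lock-o) is free; runs, freeing lock-n
  P3 waits on nothing -> runs at once and releases lock-f and lock-e
  P5 waits on nothing -> runs at once and releases lock-g and lock-a
  P2 waits on nothing -> runs at once and releases lock-l and lock-c
  P7: everything it awaited (lock-j and lock-f) is free; runs, freeing lock-t
  P9: everything it awaited (lock-o, lock-h, lock-t and lock-e) is free; runs, freeing lock-s


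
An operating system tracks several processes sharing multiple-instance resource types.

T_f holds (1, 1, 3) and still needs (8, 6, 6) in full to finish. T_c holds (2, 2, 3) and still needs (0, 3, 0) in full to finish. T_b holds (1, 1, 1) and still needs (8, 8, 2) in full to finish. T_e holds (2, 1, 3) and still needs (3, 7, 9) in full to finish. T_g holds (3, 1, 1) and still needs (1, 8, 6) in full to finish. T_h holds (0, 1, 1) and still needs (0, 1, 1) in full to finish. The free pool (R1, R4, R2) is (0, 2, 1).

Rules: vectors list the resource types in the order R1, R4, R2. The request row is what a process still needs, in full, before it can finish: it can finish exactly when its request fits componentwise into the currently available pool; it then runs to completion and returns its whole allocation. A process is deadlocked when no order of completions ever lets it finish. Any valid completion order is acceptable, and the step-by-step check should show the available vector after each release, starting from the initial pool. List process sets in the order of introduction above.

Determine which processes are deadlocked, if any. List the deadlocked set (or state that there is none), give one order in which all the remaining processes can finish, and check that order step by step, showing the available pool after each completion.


Deadlocked: T_f, T_b, T_e and T_g.
Key observation: T_h, T_c can finish, but then (2, 5, 5) is all there is, and the blocked group's R4 demands exceed it.
A valid finishing order for the others: T_h, T_c. Walking it through:
  pool = (0, 2, 1)
  T_h: need (0, 1, 1) fits (0, 2, 1); releases (0, 1, 1), pool now (0, 3, 2)
  T_c: need (0, 3, 0) fits (0, 3, 2); releases (2, 2, 3), pool now (2, 5, 5)
The stuck group stays short no matter what:
  T_f still needs (8, 6, 6) but only (2, 5, 5) is free — short on R1, R4 and R2
  T_b still needs (8, 8, 2) but only (2, 5, 5) is free — short on R1 and R4
  T_e still needs (3, 7, 9) but only (2, 5, 5) is free — short on R1, R4 and R2
  T_g still needs (1, 8, 6) but only (2, 5, 5) is free — short on R4 and R2


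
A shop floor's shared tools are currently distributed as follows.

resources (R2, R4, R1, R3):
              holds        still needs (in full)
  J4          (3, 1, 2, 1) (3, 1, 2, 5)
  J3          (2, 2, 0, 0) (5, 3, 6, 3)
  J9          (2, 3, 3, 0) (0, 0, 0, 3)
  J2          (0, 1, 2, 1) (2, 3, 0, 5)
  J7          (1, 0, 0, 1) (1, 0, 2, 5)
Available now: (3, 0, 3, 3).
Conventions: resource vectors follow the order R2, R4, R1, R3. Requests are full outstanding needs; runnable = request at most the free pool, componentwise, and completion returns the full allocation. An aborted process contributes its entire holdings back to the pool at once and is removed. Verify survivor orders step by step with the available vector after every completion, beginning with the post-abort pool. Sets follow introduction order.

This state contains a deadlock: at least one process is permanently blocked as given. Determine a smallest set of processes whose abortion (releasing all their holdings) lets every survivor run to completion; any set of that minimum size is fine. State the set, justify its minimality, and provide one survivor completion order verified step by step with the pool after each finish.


The answer: abort J4 and J7.
Key observation: J2 could never have finished before the abort; with (4, 1, 2, 2) returned by J4 and J7, it fits at step 3.
Minimality, checking each single-abort alternative: J4 alone leaves J2 blocked (short on R3); J3 alone leaves J4 blocked (short on R3); J9 alone leaves J4 blocked (short on R3); J2 alone leaves J4 blocked (short on R3); J7 alone leaves J4 blocked (short on R3).
The survivors complete as J9, J3, J2. Verifying each step (starting from the post-abort pool):
  pool = (7, 1, 5, 5)
  J9 needs (0, 0, 0, 3) <= (7, 1, 5, 5) -> finishes; pool += (2, 3, 3, 0) = (9, 4, 8, 5)
  J3 needs (5, 3, 6, 3) <= (9, 4, 8, 5) -> finishes; pool += (2, 2, 0, 0) = (11, 6, 8, 5)
  J2 needs (2, 3, 0, 5) <= (11, 6, 8, 5) -> finishes; pool += (0, 1, 2, 1) = (11, 7, 10, 6)


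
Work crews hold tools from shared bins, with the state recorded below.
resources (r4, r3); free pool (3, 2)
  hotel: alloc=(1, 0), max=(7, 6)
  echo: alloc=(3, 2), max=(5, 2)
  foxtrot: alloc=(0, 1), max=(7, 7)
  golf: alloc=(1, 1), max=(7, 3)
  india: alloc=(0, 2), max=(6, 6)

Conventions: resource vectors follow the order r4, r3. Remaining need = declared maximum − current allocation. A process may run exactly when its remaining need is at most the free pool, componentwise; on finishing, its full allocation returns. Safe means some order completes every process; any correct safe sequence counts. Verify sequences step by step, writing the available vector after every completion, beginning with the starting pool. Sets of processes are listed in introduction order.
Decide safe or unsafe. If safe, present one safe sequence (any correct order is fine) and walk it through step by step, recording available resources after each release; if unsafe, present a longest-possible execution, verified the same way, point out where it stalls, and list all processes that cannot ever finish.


SAFE — a valid safe sequence is echo, india, golf, foxtrot, hotel.
Key observation: the order's first zero-slack moment is india ((6, 4) needed, (6, 4) free — a requested resource with nothing to spare).
Step-by-step check:
  pool = (3, 2)
  echo: need (2, 0) fits (3, 2); releases (3, 2), pool now (6, 4)
  india: need (6, 4) fits (6, 4); releases (0, 2), pool now (6, 6)
  golf: need (6, 2) fits (6, 6); releases (1, 1), pool now (7, 7)
  foxtrot: need (7, 6) fits (7, 7); releases (0, 1), pool now (7, 8)
  hotel: need (6, 6) fits (7, 8); releases (1, 0), pool now (8, 8)


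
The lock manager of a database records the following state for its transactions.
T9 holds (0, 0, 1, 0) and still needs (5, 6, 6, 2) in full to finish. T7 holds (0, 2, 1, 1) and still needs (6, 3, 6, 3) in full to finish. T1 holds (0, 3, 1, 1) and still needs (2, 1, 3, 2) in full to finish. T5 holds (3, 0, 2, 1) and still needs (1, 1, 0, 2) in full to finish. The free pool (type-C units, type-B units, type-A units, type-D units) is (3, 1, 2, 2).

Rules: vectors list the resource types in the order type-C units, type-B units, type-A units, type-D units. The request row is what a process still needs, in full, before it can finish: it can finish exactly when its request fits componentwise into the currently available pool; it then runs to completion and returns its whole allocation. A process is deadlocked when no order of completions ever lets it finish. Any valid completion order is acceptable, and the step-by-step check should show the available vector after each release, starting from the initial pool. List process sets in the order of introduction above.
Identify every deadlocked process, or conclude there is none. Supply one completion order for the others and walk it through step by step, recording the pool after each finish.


Deadlocked set: T9 and T7.
Key observation: no order helps: past T5, T1, the free pool tops out at (6, 4, 5, 4), below what each blocked process needs in type-A units.
The rest can finish in the order T5, T1. Walking it through:
  pool = (3, 1, 2, 2)
  T5 needs (1, 1, 0, 2) <= (3, 1, 2, 2) -> finishes; pool += (3, 0, 2, 1) = (6, 1, 4, 3)
  T1 needs (2, 1, 3, 2) <= (6, 1, 4, 3) -> finishes; pool += (0, 3, 1, 1) = (6, 4, 5, 4)
None of the blocked processes ever fits:
  T9 cannot run: need (5, 6, 6, 2) vs free (6, 4, 5, 4) (insufficient type-B units and type-A units)
  T7 cannot run: need (6, 3, 6, 3) vs free (6, 4, 5, 4) (insufficient type-A units)


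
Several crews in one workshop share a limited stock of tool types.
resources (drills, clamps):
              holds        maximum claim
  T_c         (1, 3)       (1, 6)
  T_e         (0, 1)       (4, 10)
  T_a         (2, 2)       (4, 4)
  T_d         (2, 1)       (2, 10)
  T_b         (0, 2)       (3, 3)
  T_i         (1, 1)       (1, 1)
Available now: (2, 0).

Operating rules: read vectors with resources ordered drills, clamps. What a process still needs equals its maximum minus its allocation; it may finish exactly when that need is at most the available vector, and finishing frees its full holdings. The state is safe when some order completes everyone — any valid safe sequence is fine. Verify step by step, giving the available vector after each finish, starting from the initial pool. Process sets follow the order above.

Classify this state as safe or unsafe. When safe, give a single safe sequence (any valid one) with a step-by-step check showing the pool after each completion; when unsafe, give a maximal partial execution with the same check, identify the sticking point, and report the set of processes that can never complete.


UNSAFE.
Key observation: once T_i, T_b, T_a, T_c finish, the pool peaks at (6, 8) — and every remaining process still needs more clamps than that.
Going as far as possible: T_i, T_b, T_a, T_c; after that, nothing fits. Walking it through:
  pool = (2, 0)
  T_i: need (0, 0) fits (2, 0); releases (1, 1), pool now (3, 1)
  T_b: need (3, 1) fits (3, 1); releases (0, 2), pool now (3, 3)
  T_a: need (2, 2) fits (3, 3); releases (2, 2), pool now (5, 5)
  T_c: need (0, 3) fits (5, 5); releases (1, 3), pool now (6, 8)
  T_e cannot run: need (4, 9) vs free (6, 8) (insufficient clamps)
  T_d cannot run: need (0, 9) vs free (6, 8) (insufficient clamps)
Permanently blocked: T_e and T_d.


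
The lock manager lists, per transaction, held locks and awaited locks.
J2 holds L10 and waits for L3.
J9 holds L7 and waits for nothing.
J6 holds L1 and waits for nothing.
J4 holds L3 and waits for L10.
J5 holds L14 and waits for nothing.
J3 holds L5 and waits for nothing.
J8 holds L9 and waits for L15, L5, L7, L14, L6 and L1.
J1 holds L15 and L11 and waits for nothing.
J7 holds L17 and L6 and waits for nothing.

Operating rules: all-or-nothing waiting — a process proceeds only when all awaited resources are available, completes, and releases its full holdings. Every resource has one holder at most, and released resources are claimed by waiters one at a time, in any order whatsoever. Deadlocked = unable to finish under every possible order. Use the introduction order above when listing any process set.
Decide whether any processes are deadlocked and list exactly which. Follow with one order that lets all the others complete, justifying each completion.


Deadlocked set: J2 and J4.
Key observation: nobody on the ring J2 -> J4 -> J2 can start until another member finishes, which never happens; no other process is dragged down with it.
The rest can finish in the order J3, J1, J6, J9, J5, J7, J8.
Verifying each step:
  J3 waits on nothing -> runs at once and releases L5
  J1 waits on nothing -> runs at once and releases L15 and L11
  J6 waits on nothing -> runs at once and releases L1
  J9 waits on nothing -> runs at once and releases L7
  J5 waits on nothing -> runs at once and releases L14
  J7 waits on nothing -> runs at once and releases L17 and L6
  J8: everything it awaited (L15, L5, L7, L14, L6 and L1) is free; runs, freeing L9


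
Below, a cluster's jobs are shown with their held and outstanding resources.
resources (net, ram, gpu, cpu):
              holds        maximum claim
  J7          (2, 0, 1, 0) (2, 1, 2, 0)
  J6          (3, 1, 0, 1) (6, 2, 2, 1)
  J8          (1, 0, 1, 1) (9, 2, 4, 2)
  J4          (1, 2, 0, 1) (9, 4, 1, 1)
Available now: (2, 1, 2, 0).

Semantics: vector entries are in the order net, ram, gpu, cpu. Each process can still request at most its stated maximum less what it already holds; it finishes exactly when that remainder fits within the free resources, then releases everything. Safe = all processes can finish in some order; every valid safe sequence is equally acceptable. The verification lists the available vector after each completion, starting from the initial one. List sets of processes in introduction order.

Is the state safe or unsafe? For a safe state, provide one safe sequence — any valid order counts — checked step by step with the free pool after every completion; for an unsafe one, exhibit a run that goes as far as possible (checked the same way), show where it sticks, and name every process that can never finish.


UNSAFE.
Key observation: once J7, J6 finish, the pool peaks at (7, 2, 3, 1) — and every remaining process still needs more net than that.
The run J7, J6 cannot be extended any further. Step-by-step check:
  pool = (2, 1, 2, 0)
  J7 needs (0, 1, 1, 0) <= (2, 1, 2, 0) -> finishes; pool += (2, 0, 1, 0) = (4, 1, 3, 0)
  J6 needs (3, 1, 2, 0) <= (4, 1, 3, 0) -> finishes; pool += (3, 1, 0, 1) = (7, 2, 3, 1)
  blocked: J8 wants (8, 2, 3, 1), pool (7, 2, 3, 1) — not enough net
  blocked: J4 wants (8, 2, 1, 0), pool (7, 2, 3, 1) — not enough net
Permanently blocked: J8 and J4.


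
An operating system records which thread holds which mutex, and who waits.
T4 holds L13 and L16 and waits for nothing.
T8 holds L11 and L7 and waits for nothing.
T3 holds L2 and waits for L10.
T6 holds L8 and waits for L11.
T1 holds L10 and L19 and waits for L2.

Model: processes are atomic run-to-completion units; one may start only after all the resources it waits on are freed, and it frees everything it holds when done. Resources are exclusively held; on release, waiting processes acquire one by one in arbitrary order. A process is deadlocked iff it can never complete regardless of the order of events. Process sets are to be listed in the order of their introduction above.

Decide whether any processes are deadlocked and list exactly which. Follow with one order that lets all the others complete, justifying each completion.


The deadlocked set is T3 and T1.
Key observation: nobody on the ring T3 -> T1 -> T3 can start until another member finishes, which never happens; no other process is dragged down with it.
One completion order for the rest: T8, T6, T4.
Step-by-step check:
  T8: no waits; runs immediately, freeing L11 and L7
  run T6 (all its waits — L11 — are resolved); releases L8
  T4: no waits; runs immediately, freeing L13 and L16


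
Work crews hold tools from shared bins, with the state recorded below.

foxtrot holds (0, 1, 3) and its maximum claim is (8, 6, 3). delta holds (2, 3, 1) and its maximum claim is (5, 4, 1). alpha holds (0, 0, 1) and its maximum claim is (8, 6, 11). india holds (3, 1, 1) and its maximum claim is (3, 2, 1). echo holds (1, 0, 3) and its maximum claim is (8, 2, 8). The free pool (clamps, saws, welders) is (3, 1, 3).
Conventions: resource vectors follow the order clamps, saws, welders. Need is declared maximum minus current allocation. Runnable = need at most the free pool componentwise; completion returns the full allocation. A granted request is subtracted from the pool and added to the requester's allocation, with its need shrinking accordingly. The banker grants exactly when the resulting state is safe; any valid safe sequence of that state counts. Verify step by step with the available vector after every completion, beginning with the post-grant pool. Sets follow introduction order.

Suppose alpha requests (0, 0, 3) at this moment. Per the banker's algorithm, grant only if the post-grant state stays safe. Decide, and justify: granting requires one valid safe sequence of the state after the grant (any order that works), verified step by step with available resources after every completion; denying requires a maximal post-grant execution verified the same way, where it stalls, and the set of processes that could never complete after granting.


GRANT — the state after the grant stays safe, e.g. via india, delta, foxtrot, echo, alpha.
Key observation: even at the reduced pool (3, 1, 0), india fits immediately, so safety survives the grant.
Check on the post-grant state, step by step:
  pool = (3, 1, 0)
  india needs (0, 1, 0) <= (3, 1, 0) -> finishes; pool += (3, 1, 1) = (6, 2, 1)
  delta needs (3, 1, 0) <= (6, 2, 1) -> finishes; pool += (2, 3, 1) = (8, 5, 2)
  foxtrot needs (8, 5, 0) <= (8, 5, 2) -> finishes; pool += (0, 1, 3) = (8, 6, 5)
  echo needs (7, 2, 5) <= (8, 6, 5) -> finishes; pool += (1, 0, 3) = (9, 6, 8)
  alpha needs (8, 6, 7) <= (9, 6, 8) -> finishes; pool += (0, 0, 4) = (9, 6, 12)


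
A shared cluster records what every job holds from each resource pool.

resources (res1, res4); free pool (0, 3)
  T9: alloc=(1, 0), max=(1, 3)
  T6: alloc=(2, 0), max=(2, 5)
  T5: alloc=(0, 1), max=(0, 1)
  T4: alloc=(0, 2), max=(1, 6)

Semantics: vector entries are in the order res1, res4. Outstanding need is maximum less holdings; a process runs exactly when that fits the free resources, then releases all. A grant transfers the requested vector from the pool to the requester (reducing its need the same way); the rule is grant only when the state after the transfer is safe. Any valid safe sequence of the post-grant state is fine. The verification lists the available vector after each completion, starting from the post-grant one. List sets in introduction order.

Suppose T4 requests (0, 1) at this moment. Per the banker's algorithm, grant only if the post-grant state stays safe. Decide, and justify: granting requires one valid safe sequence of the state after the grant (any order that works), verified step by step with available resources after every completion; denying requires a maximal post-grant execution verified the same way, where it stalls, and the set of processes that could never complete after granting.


GRANT — the state after the grant stays safe, e.g. via T5, T9, T4, T6.
Key observation: (0, 2) free after granting still covers T5 first, and each release covers the next.
Verifying the post-grant state step by step:
  pool = (0, 2)
  run T5 (needs (0, 0), free (0, 2)); after release of (0, 1) the pool is (0, 3)
  run T9 (needs (0, 3), free (0, 3)); after release of (1, 0) the pool is (1, 3)
  run T4 (needs (1, 3), free (1, 3)); after release of (0, 3) the pool is (1, 6)
  run T6 (needs (0, 5), free (1, 6)); after release of (2, 0) the pool is (3, 6)


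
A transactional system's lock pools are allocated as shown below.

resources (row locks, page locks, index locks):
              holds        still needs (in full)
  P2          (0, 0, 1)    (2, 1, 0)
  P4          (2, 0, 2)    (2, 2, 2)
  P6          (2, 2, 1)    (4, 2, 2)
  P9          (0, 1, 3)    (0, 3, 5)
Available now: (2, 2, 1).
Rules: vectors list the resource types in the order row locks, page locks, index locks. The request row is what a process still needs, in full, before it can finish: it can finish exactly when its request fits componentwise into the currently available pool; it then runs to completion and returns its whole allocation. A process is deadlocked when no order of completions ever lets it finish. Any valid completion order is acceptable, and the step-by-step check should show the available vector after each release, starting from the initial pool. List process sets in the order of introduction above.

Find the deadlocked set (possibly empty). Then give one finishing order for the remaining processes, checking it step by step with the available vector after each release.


No process is deadlocked.
Key observation: P2 leads a chain of completions in which each release enables another process.
One completion order for the rest: P2, P4, P6, P9. Verifying each step:
  pool = (2, 2, 1)
  P2: need (2, 1, 0) fits (2, 2, 1); releases (0, 0, 1), pool now (2, 2, 2)
  P4: need (2, 2, 2) fits (2, 2, 2); releases (2, 0, 2), pool now (4, 2, 4)
  P6: need (4, 2, 2) fits (4, 2, 4); releases (2, 2, 1), pool now (6, 4, 5)
  P9: need (0, 3, 5) fits (6, 4, 5); releases (0, 1, 3), pool now (6, 5, 8)


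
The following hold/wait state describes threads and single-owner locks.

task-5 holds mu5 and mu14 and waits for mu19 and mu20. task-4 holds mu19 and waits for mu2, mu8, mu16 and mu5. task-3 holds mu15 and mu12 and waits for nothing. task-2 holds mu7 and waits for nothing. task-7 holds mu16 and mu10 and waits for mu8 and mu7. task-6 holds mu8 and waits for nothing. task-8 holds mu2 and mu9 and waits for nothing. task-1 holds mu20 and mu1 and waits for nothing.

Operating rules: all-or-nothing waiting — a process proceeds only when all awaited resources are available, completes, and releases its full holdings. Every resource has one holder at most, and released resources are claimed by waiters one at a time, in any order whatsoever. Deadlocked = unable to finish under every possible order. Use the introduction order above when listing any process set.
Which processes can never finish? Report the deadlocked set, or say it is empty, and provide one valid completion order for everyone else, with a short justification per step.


Deadlocked: task-5 and task-4.
Key observation: the cycle task-5 -> task-4 -> task-5 can never break — each member waits on the next; no other process is dragged down with it.
One completion order for the rest: task-1, task-2, task-3, task-6, task-8, task-7.
Step-by-step check:
  task-1: no waits; runs immediately, freeing mu20 and mu1
  task-2: no waits; runs immediately, freeing mu7
  task-3: no waits; runs immediately, freeing mu15 and mu12
  task-6: no waits; runs immediately, freeing mu8
  task-8: no waits; runs immediately, freeing mu2 and mu9
  task-7: everything it awaited (mu8 and mu7) is free; runs, freeing mu16 and mu10
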